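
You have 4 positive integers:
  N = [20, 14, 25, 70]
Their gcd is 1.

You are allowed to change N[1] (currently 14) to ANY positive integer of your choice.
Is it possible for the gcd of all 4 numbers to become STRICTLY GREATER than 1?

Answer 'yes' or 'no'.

Answer: yes

Derivation:
Current gcd = 1
gcd of all OTHER numbers (without N[1]=14): gcd([20, 25, 70]) = 5
The new gcd after any change is gcd(5, new_value).
This can be at most 5.
Since 5 > old gcd 1, the gcd CAN increase (e.g., set N[1] = 5).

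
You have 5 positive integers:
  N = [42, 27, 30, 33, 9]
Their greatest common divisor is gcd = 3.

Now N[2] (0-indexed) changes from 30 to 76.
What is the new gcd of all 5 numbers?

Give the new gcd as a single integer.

Numbers: [42, 27, 30, 33, 9], gcd = 3
Change: index 2, 30 -> 76
gcd of the OTHER numbers (without index 2): gcd([42, 27, 33, 9]) = 3
New gcd = gcd(g_others, new_val) = gcd(3, 76) = 1

Answer: 1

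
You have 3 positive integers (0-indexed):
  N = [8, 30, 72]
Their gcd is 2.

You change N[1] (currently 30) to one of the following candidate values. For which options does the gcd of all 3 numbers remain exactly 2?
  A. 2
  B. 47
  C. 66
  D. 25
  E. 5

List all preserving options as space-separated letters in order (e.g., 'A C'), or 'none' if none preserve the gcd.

Old gcd = 2; gcd of others (without N[1]) = 8
New gcd for candidate v: gcd(8, v). Preserves old gcd iff gcd(8, v) = 2.
  Option A: v=2, gcd(8,2)=2 -> preserves
  Option B: v=47, gcd(8,47)=1 -> changes
  Option C: v=66, gcd(8,66)=2 -> preserves
  Option D: v=25, gcd(8,25)=1 -> changes
  Option E: v=5, gcd(8,5)=1 -> changes

Answer: A C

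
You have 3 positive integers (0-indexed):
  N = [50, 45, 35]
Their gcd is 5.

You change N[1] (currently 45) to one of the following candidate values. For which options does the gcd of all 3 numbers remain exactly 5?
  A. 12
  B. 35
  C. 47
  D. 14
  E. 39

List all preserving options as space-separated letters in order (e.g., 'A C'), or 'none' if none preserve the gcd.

Old gcd = 5; gcd of others (without N[1]) = 5
New gcd for candidate v: gcd(5, v). Preserves old gcd iff gcd(5, v) = 5.
  Option A: v=12, gcd(5,12)=1 -> changes
  Option B: v=35, gcd(5,35)=5 -> preserves
  Option C: v=47, gcd(5,47)=1 -> changes
  Option D: v=14, gcd(5,14)=1 -> changes
  Option E: v=39, gcd(5,39)=1 -> changes

Answer: B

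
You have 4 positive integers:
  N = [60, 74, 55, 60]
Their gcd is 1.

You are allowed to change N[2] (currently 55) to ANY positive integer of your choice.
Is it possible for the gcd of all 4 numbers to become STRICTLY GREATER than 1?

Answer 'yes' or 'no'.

Answer: yes

Derivation:
Current gcd = 1
gcd of all OTHER numbers (without N[2]=55): gcd([60, 74, 60]) = 2
The new gcd after any change is gcd(2, new_value).
This can be at most 2.
Since 2 > old gcd 1, the gcd CAN increase (e.g., set N[2] = 2).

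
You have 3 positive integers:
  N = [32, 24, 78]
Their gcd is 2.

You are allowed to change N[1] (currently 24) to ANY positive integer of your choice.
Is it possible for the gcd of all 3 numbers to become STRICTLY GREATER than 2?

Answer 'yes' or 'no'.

Answer: no

Derivation:
Current gcd = 2
gcd of all OTHER numbers (without N[1]=24): gcd([32, 78]) = 2
The new gcd after any change is gcd(2, new_value).
This can be at most 2.
Since 2 = old gcd 2, the gcd can only stay the same or decrease.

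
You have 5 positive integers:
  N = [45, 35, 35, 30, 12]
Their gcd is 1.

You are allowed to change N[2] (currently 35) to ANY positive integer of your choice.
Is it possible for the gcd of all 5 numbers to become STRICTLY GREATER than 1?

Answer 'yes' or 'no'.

Answer: no

Derivation:
Current gcd = 1
gcd of all OTHER numbers (without N[2]=35): gcd([45, 35, 30, 12]) = 1
The new gcd after any change is gcd(1, new_value).
This can be at most 1.
Since 1 = old gcd 1, the gcd can only stay the same or decrease.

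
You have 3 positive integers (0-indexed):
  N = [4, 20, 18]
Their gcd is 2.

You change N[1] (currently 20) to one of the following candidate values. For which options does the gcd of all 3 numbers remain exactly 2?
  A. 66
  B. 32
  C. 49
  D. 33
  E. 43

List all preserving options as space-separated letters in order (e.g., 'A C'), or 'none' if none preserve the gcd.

Old gcd = 2; gcd of others (without N[1]) = 2
New gcd for candidate v: gcd(2, v). Preserves old gcd iff gcd(2, v) = 2.
  Option A: v=66, gcd(2,66)=2 -> preserves
  Option B: v=32, gcd(2,32)=2 -> preserves
  Option C: v=49, gcd(2,49)=1 -> changes
  Option D: v=33, gcd(2,33)=1 -> changes
  Option E: v=43, gcd(2,43)=1 -> changes

Answer: A B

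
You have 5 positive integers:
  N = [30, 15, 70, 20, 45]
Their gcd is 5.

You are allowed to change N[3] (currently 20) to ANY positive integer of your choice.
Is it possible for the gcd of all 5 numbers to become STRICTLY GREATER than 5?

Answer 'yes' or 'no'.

Answer: no

Derivation:
Current gcd = 5
gcd of all OTHER numbers (without N[3]=20): gcd([30, 15, 70, 45]) = 5
The new gcd after any change is gcd(5, new_value).
This can be at most 5.
Since 5 = old gcd 5, the gcd can only stay the same or decrease.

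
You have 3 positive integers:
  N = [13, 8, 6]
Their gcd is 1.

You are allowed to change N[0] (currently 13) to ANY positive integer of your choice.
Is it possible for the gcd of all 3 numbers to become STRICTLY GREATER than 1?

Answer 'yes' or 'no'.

Current gcd = 1
gcd of all OTHER numbers (without N[0]=13): gcd([8, 6]) = 2
The new gcd after any change is gcd(2, new_value).
This can be at most 2.
Since 2 > old gcd 1, the gcd CAN increase (e.g., set N[0] = 2).

Answer: yes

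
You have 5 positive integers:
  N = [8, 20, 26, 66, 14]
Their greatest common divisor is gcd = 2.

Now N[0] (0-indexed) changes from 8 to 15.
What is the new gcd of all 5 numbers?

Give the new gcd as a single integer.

Answer: 1

Derivation:
Numbers: [8, 20, 26, 66, 14], gcd = 2
Change: index 0, 8 -> 15
gcd of the OTHER numbers (without index 0): gcd([20, 26, 66, 14]) = 2
New gcd = gcd(g_others, new_val) = gcd(2, 15) = 1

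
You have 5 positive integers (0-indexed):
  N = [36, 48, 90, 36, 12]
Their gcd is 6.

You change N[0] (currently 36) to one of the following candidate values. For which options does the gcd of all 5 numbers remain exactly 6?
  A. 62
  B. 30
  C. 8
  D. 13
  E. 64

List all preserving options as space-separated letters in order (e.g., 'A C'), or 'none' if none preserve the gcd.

Answer: B

Derivation:
Old gcd = 6; gcd of others (without N[0]) = 6
New gcd for candidate v: gcd(6, v). Preserves old gcd iff gcd(6, v) = 6.
  Option A: v=62, gcd(6,62)=2 -> changes
  Option B: v=30, gcd(6,30)=6 -> preserves
  Option C: v=8, gcd(6,8)=2 -> changes
  Option D: v=13, gcd(6,13)=1 -> changes
  Option E: v=64, gcd(6,64)=2 -> changes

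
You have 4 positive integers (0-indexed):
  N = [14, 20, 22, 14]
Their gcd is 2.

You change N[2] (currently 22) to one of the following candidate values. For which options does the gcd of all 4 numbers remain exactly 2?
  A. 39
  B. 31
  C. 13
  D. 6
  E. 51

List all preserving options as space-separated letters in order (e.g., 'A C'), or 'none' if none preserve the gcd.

Old gcd = 2; gcd of others (without N[2]) = 2
New gcd for candidate v: gcd(2, v). Preserves old gcd iff gcd(2, v) = 2.
  Option A: v=39, gcd(2,39)=1 -> changes
  Option B: v=31, gcd(2,31)=1 -> changes
  Option C: v=13, gcd(2,13)=1 -> changes
  Option D: v=6, gcd(2,6)=2 -> preserves
  Option E: v=51, gcd(2,51)=1 -> changes

Answer: D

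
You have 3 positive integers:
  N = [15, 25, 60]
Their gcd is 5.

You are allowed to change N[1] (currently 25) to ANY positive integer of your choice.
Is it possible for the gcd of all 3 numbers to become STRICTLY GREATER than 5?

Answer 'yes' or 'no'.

Answer: yes

Derivation:
Current gcd = 5
gcd of all OTHER numbers (without N[1]=25): gcd([15, 60]) = 15
The new gcd after any change is gcd(15, new_value).
This can be at most 15.
Since 15 > old gcd 5, the gcd CAN increase (e.g., set N[1] = 15).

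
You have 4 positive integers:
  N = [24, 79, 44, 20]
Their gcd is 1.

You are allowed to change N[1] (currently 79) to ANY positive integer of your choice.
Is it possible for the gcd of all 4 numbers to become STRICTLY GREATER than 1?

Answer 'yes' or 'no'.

Answer: yes

Derivation:
Current gcd = 1
gcd of all OTHER numbers (without N[1]=79): gcd([24, 44, 20]) = 4
The new gcd after any change is gcd(4, new_value).
This can be at most 4.
Since 4 > old gcd 1, the gcd CAN increase (e.g., set N[1] = 4).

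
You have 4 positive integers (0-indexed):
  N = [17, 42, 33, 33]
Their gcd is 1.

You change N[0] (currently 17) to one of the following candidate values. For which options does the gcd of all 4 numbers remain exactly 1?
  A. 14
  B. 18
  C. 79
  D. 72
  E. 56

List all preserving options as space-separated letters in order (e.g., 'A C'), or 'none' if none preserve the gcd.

Old gcd = 1; gcd of others (without N[0]) = 3
New gcd for candidate v: gcd(3, v). Preserves old gcd iff gcd(3, v) = 1.
  Option A: v=14, gcd(3,14)=1 -> preserves
  Option B: v=18, gcd(3,18)=3 -> changes
  Option C: v=79, gcd(3,79)=1 -> preserves
  Option D: v=72, gcd(3,72)=3 -> changes
  Option E: v=56, gcd(3,56)=1 -> preserves

Answer: A C E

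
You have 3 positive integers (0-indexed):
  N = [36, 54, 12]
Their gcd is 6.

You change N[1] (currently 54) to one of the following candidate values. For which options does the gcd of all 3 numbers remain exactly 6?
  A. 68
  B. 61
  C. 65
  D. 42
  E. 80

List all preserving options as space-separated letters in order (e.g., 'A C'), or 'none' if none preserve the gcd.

Old gcd = 6; gcd of others (without N[1]) = 12
New gcd for candidate v: gcd(12, v). Preserves old gcd iff gcd(12, v) = 6.
  Option A: v=68, gcd(12,68)=4 -> changes
  Option B: v=61, gcd(12,61)=1 -> changes
  Option C: v=65, gcd(12,65)=1 -> changes
  Option D: v=42, gcd(12,42)=6 -> preserves
  Option E: v=80, gcd(12,80)=4 -> changes

Answer: D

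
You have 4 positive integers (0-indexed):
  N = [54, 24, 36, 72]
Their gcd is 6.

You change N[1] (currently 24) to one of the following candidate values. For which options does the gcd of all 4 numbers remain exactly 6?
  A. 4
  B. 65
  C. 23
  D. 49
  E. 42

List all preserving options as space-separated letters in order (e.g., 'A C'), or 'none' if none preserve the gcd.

Answer: E

Derivation:
Old gcd = 6; gcd of others (without N[1]) = 18
New gcd for candidate v: gcd(18, v). Preserves old gcd iff gcd(18, v) = 6.
  Option A: v=4, gcd(18,4)=2 -> changes
  Option B: v=65, gcd(18,65)=1 -> changes
  Option C: v=23, gcd(18,23)=1 -> changes
  Option D: v=49, gcd(18,49)=1 -> changes
  Option E: v=42, gcd(18,42)=6 -> preserves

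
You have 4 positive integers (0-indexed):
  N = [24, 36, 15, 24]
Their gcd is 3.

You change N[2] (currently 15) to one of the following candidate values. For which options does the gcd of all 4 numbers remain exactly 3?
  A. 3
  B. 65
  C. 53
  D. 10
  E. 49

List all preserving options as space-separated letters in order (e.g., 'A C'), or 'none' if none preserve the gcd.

Answer: A

Derivation:
Old gcd = 3; gcd of others (without N[2]) = 12
New gcd for candidate v: gcd(12, v). Preserves old gcd iff gcd(12, v) = 3.
  Option A: v=3, gcd(12,3)=3 -> preserves
  Option B: v=65, gcd(12,65)=1 -> changes
  Option C: v=53, gcd(12,53)=1 -> changes
  Option D: v=10, gcd(12,10)=2 -> changes
  Option E: v=49, gcd(12,49)=1 -> changes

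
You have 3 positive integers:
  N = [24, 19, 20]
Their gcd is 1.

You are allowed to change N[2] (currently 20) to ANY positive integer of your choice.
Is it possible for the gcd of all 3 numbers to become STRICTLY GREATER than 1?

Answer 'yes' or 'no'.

Answer: no

Derivation:
Current gcd = 1
gcd of all OTHER numbers (without N[2]=20): gcd([24, 19]) = 1
The new gcd after any change is gcd(1, new_value).
This can be at most 1.
Since 1 = old gcd 1, the gcd can only stay the same or decrease.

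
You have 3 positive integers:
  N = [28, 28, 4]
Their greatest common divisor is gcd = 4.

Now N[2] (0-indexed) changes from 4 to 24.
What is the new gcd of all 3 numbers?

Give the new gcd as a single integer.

Answer: 4

Derivation:
Numbers: [28, 28, 4], gcd = 4
Change: index 2, 4 -> 24
gcd of the OTHER numbers (without index 2): gcd([28, 28]) = 28
New gcd = gcd(g_others, new_val) = gcd(28, 24) = 4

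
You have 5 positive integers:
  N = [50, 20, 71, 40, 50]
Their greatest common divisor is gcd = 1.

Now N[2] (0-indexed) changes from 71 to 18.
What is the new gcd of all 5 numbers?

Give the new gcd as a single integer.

Answer: 2

Derivation:
Numbers: [50, 20, 71, 40, 50], gcd = 1
Change: index 2, 71 -> 18
gcd of the OTHER numbers (without index 2): gcd([50, 20, 40, 50]) = 10
New gcd = gcd(g_others, new_val) = gcd(10, 18) = 2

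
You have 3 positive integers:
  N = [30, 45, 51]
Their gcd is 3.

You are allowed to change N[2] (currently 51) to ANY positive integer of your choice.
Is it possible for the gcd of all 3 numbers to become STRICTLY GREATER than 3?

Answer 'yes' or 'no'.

Current gcd = 3
gcd of all OTHER numbers (without N[2]=51): gcd([30, 45]) = 15
The new gcd after any change is gcd(15, new_value).
This can be at most 15.
Since 15 > old gcd 3, the gcd CAN increase (e.g., set N[2] = 15).

Answer: yes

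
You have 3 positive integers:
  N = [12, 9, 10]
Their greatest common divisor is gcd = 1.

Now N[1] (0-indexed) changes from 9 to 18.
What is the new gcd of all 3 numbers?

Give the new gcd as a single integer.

Numbers: [12, 9, 10], gcd = 1
Change: index 1, 9 -> 18
gcd of the OTHER numbers (without index 1): gcd([12, 10]) = 2
New gcd = gcd(g_others, new_val) = gcd(2, 18) = 2

Answer: 2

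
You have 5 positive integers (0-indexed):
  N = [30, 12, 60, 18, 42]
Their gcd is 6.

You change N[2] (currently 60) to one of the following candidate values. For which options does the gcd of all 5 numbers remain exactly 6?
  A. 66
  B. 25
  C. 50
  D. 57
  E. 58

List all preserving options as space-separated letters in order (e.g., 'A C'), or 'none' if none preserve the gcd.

Answer: A

Derivation:
Old gcd = 6; gcd of others (without N[2]) = 6
New gcd for candidate v: gcd(6, v). Preserves old gcd iff gcd(6, v) = 6.
  Option A: v=66, gcd(6,66)=6 -> preserves
  Option B: v=25, gcd(6,25)=1 -> changes
  Option C: v=50, gcd(6,50)=2 -> changes
  Option D: v=57, gcd(6,57)=3 -> changes
  Option E: v=58, gcd(6,58)=2 -> changes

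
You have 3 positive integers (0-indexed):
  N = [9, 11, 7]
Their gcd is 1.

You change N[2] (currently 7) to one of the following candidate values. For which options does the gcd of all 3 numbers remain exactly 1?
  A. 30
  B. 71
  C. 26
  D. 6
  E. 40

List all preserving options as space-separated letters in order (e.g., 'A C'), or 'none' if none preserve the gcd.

Answer: A B C D E

Derivation:
Old gcd = 1; gcd of others (without N[2]) = 1
New gcd for candidate v: gcd(1, v). Preserves old gcd iff gcd(1, v) = 1.
  Option A: v=30, gcd(1,30)=1 -> preserves
  Option B: v=71, gcd(1,71)=1 -> preserves
  Option C: v=26, gcd(1,26)=1 -> preserves
  Option D: v=6, gcd(1,6)=1 -> preserves
  Option E: v=40, gcd(1,40)=1 -> preserves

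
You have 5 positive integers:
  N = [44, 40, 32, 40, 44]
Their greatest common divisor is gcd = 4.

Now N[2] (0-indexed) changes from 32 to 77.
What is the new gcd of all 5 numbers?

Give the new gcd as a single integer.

Numbers: [44, 40, 32, 40, 44], gcd = 4
Change: index 2, 32 -> 77
gcd of the OTHER numbers (without index 2): gcd([44, 40, 40, 44]) = 4
New gcd = gcd(g_others, new_val) = gcd(4, 77) = 1

Answer: 1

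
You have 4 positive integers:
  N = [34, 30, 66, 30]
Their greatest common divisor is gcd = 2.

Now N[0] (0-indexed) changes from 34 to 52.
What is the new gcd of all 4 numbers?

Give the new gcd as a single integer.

Answer: 2

Derivation:
Numbers: [34, 30, 66, 30], gcd = 2
Change: index 0, 34 -> 52
gcd of the OTHER numbers (without index 0): gcd([30, 66, 30]) = 6
New gcd = gcd(g_others, new_val) = gcd(6, 52) = 2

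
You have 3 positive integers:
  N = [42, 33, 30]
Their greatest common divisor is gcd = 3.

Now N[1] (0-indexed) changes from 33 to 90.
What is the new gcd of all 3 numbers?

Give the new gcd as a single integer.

Numbers: [42, 33, 30], gcd = 3
Change: index 1, 33 -> 90
gcd of the OTHER numbers (without index 1): gcd([42, 30]) = 6
New gcd = gcd(g_others, new_val) = gcd(6, 90) = 6

Answer: 6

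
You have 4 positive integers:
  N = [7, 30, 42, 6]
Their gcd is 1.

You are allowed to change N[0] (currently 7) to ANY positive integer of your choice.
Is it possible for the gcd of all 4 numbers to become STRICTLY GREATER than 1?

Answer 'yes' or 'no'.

Current gcd = 1
gcd of all OTHER numbers (without N[0]=7): gcd([30, 42, 6]) = 6
The new gcd after any change is gcd(6, new_value).
This can be at most 6.
Since 6 > old gcd 1, the gcd CAN increase (e.g., set N[0] = 6).

Answer: yes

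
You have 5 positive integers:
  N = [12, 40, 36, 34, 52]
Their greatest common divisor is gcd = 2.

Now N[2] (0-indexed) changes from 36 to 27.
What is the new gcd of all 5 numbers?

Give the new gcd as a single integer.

Answer: 1

Derivation:
Numbers: [12, 40, 36, 34, 52], gcd = 2
Change: index 2, 36 -> 27
gcd of the OTHER numbers (without index 2): gcd([12, 40, 34, 52]) = 2
New gcd = gcd(g_others, new_val) = gcd(2, 27) = 1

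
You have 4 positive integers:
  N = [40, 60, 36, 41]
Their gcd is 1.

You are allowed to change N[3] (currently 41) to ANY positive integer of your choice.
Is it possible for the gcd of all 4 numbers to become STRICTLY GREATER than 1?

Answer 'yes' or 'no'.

Current gcd = 1
gcd of all OTHER numbers (without N[3]=41): gcd([40, 60, 36]) = 4
The new gcd after any change is gcd(4, new_value).
This can be at most 4.
Since 4 > old gcd 1, the gcd CAN increase (e.g., set N[3] = 4).

Answer: yes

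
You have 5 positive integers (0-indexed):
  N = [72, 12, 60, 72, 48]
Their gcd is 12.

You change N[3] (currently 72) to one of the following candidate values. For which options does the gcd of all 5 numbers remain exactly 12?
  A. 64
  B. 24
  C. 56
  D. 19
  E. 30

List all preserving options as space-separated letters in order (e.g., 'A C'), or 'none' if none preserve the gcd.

Answer: B

Derivation:
Old gcd = 12; gcd of others (without N[3]) = 12
New gcd for candidate v: gcd(12, v). Preserves old gcd iff gcd(12, v) = 12.
  Option A: v=64, gcd(12,64)=4 -> changes
  Option B: v=24, gcd(12,24)=12 -> preserves
  Option C: v=56, gcd(12,56)=4 -> changes
  Option D: v=19, gcd(12,19)=1 -> changes
  Option E: v=30, gcd(12,30)=6 -> changes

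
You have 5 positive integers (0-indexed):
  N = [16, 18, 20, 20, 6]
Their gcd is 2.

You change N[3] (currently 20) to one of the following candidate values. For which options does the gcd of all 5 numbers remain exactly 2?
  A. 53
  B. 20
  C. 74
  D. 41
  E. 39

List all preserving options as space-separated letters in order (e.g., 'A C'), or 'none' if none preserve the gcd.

Old gcd = 2; gcd of others (without N[3]) = 2
New gcd for candidate v: gcd(2, v). Preserves old gcd iff gcd(2, v) = 2.
  Option A: v=53, gcd(2,53)=1 -> changes
  Option B: v=20, gcd(2,20)=2 -> preserves
  Option C: v=74, gcd(2,74)=2 -> preserves
  Option D: v=41, gcd(2,41)=1 -> changes
  Option E: v=39, gcd(2,39)=1 -> changes

Answer: B C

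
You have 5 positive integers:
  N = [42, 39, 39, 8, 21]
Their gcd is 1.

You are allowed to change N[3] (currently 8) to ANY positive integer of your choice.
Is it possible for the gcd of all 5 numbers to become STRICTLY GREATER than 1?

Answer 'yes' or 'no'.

Current gcd = 1
gcd of all OTHER numbers (without N[3]=8): gcd([42, 39, 39, 21]) = 3
The new gcd after any change is gcd(3, new_value).
This can be at most 3.
Since 3 > old gcd 1, the gcd CAN increase (e.g., set N[3] = 3).

Answer: yes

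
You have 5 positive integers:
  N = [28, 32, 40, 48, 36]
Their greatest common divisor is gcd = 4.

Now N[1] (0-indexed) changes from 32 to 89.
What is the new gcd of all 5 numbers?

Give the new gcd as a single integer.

Numbers: [28, 32, 40, 48, 36], gcd = 4
Change: index 1, 32 -> 89
gcd of the OTHER numbers (without index 1): gcd([28, 40, 48, 36]) = 4
New gcd = gcd(g_others, new_val) = gcd(4, 89) = 1

Answer: 1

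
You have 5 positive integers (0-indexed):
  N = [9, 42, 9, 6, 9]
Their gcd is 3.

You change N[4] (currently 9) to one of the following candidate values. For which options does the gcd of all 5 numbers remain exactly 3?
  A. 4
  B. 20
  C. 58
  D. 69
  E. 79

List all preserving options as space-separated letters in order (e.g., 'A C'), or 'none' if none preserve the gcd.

Old gcd = 3; gcd of others (without N[4]) = 3
New gcd for candidate v: gcd(3, v). Preserves old gcd iff gcd(3, v) = 3.
  Option A: v=4, gcd(3,4)=1 -> changes
  Option B: v=20, gcd(3,20)=1 -> changes
  Option C: v=58, gcd(3,58)=1 -> changes
  Option D: v=69, gcd(3,69)=3 -> preserves
  Option E: v=79, gcd(3,79)=1 -> changes

Answer: D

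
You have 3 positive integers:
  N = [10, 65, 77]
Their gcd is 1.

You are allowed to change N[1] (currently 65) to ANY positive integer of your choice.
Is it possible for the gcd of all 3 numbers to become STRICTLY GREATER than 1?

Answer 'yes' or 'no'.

Answer: no

Derivation:
Current gcd = 1
gcd of all OTHER numbers (without N[1]=65): gcd([10, 77]) = 1
The new gcd after any change is gcd(1, new_value).
This can be at most 1.
Since 1 = old gcd 1, the gcd can only stay the same or decrease.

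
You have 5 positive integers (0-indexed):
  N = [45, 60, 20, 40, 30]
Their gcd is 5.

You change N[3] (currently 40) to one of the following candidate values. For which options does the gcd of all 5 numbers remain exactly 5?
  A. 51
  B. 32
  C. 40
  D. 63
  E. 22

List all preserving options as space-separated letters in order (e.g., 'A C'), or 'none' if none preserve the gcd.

Old gcd = 5; gcd of others (without N[3]) = 5
New gcd for candidate v: gcd(5, v). Preserves old gcd iff gcd(5, v) = 5.
  Option A: v=51, gcd(5,51)=1 -> changes
  Option B: v=32, gcd(5,32)=1 -> changes
  Option C: v=40, gcd(5,40)=5 -> preserves
  Option D: v=63, gcd(5,63)=1 -> changes
  Option E: v=22, gcd(5,22)=1 -> changes

Answer: C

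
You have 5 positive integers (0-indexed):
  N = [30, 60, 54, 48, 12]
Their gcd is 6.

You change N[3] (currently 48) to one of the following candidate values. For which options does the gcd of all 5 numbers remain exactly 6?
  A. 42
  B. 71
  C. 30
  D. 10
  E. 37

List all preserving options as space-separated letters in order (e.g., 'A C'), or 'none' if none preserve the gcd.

Answer: A C

Derivation:
Old gcd = 6; gcd of others (without N[3]) = 6
New gcd for candidate v: gcd(6, v). Preserves old gcd iff gcd(6, v) = 6.
  Option A: v=42, gcd(6,42)=6 -> preserves
  Option B: v=71, gcd(6,71)=1 -> changes
  Option C: v=30, gcd(6,30)=6 -> preserves
  Option D: v=10, gcd(6,10)=2 -> changes
  Option E: v=37, gcd(6,37)=1 -> changes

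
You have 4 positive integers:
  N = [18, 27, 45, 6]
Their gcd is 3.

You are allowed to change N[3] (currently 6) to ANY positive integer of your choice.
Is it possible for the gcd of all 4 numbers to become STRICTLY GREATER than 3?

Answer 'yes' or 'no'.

Answer: yes

Derivation:
Current gcd = 3
gcd of all OTHER numbers (without N[3]=6): gcd([18, 27, 45]) = 9
The new gcd after any change is gcd(9, new_value).
This can be at most 9.
Since 9 > old gcd 3, the gcd CAN increase (e.g., set N[3] = 9).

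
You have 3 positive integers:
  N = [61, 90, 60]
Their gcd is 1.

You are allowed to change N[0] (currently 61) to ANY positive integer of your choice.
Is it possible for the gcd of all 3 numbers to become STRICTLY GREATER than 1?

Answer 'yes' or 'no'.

Answer: yes

Derivation:
Current gcd = 1
gcd of all OTHER numbers (without N[0]=61): gcd([90, 60]) = 30
The new gcd after any change is gcd(30, new_value).
This can be at most 30.
Since 30 > old gcd 1, the gcd CAN increase (e.g., set N[0] = 30).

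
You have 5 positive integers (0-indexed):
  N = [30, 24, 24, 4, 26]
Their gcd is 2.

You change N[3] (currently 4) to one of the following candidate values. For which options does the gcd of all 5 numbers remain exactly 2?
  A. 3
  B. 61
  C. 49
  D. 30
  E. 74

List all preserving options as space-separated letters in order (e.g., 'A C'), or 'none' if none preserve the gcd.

Old gcd = 2; gcd of others (without N[3]) = 2
New gcd for candidate v: gcd(2, v). Preserves old gcd iff gcd(2, v) = 2.
  Option A: v=3, gcd(2,3)=1 -> changes
  Option B: v=61, gcd(2,61)=1 -> changes
  Option C: v=49, gcd(2,49)=1 -> changes
  Option D: v=30, gcd(2,30)=2 -> preserves
  Option E: v=74, gcd(2,74)=2 -> preserves

Answer: D E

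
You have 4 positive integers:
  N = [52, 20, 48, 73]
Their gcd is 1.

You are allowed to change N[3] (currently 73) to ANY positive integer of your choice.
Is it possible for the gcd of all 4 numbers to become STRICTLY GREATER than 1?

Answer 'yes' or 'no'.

Current gcd = 1
gcd of all OTHER numbers (without N[3]=73): gcd([52, 20, 48]) = 4
The new gcd after any change is gcd(4, new_value).
This can be at most 4.
Since 4 > old gcd 1, the gcd CAN increase (e.g., set N[3] = 4).

Answer: yes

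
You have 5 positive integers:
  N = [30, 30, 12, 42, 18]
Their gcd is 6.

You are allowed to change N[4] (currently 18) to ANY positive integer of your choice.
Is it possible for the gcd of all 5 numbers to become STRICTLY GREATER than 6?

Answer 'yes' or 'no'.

Answer: no

Derivation:
Current gcd = 6
gcd of all OTHER numbers (without N[4]=18): gcd([30, 30, 12, 42]) = 6
The new gcd after any change is gcd(6, new_value).
This can be at most 6.
Since 6 = old gcd 6, the gcd can only stay the same or decrease.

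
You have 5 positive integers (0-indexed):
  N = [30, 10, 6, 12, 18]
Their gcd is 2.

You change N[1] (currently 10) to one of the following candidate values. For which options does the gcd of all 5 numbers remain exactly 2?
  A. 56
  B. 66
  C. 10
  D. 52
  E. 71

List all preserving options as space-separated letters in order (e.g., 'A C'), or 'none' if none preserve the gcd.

Answer: A C D

Derivation:
Old gcd = 2; gcd of others (without N[1]) = 6
New gcd for candidate v: gcd(6, v). Preserves old gcd iff gcd(6, v) = 2.
  Option A: v=56, gcd(6,56)=2 -> preserves
  Option B: v=66, gcd(6,66)=6 -> changes
  Option C: v=10, gcd(6,10)=2 -> preserves
  Option D: v=52, gcd(6,52)=2 -> preserves
  Option E: v=71, gcd(6,71)=1 -> changes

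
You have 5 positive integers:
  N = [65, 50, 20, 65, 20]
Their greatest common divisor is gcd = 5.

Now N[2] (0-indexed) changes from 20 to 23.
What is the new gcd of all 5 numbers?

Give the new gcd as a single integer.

Answer: 1

Derivation:
Numbers: [65, 50, 20, 65, 20], gcd = 5
Change: index 2, 20 -> 23
gcd of the OTHER numbers (without index 2): gcd([65, 50, 65, 20]) = 5
New gcd = gcd(g_others, new_val) = gcd(5, 23) = 1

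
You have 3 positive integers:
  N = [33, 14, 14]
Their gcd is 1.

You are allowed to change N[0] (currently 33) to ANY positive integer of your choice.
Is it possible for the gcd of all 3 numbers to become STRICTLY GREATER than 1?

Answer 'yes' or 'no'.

Answer: yes

Derivation:
Current gcd = 1
gcd of all OTHER numbers (without N[0]=33): gcd([14, 14]) = 14
The new gcd after any change is gcd(14, new_value).
This can be at most 14.
Since 14 > old gcd 1, the gcd CAN increase (e.g., set N[0] = 14).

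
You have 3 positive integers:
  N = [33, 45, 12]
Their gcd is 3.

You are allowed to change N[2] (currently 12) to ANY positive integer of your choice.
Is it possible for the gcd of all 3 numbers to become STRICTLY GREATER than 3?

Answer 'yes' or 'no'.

Answer: no

Derivation:
Current gcd = 3
gcd of all OTHER numbers (without N[2]=12): gcd([33, 45]) = 3
The new gcd after any change is gcd(3, new_value).
This can be at most 3.
Since 3 = old gcd 3, the gcd can only stay the same or decrease.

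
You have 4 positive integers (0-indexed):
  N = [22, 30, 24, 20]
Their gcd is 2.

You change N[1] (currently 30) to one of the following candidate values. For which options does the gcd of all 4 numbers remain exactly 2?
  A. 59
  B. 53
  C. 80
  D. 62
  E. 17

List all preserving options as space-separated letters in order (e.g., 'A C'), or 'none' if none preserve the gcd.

Old gcd = 2; gcd of others (without N[1]) = 2
New gcd for candidate v: gcd(2, v). Preserves old gcd iff gcd(2, v) = 2.
  Option A: v=59, gcd(2,59)=1 -> changes
  Option B: v=53, gcd(2,53)=1 -> changes
  Option C: v=80, gcd(2,80)=2 -> preserves
  Option D: v=62, gcd(2,62)=2 -> preserves
  Option E: v=17, gcd(2,17)=1 -> changes

Answer: C D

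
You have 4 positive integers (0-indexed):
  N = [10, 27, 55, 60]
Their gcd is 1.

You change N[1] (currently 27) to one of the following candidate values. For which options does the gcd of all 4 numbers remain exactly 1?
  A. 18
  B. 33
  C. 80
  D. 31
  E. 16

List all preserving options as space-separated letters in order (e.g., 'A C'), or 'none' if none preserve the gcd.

Old gcd = 1; gcd of others (without N[1]) = 5
New gcd for candidate v: gcd(5, v). Preserves old gcd iff gcd(5, v) = 1.
  Option A: v=18, gcd(5,18)=1 -> preserves
  Option B: v=33, gcd(5,33)=1 -> preserves
  Option C: v=80, gcd(5,80)=5 -> changes
  Option D: v=31, gcd(5,31)=1 -> preserves
  Option E: v=16, gcd(5,16)=1 -> preserves

Answer: A B D E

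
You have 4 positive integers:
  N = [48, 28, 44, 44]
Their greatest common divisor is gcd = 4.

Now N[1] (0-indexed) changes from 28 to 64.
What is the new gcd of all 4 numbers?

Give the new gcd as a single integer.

Answer: 4

Derivation:
Numbers: [48, 28, 44, 44], gcd = 4
Change: index 1, 28 -> 64
gcd of the OTHER numbers (without index 1): gcd([48, 44, 44]) = 4
New gcd = gcd(g_others, new_val) = gcd(4, 64) = 4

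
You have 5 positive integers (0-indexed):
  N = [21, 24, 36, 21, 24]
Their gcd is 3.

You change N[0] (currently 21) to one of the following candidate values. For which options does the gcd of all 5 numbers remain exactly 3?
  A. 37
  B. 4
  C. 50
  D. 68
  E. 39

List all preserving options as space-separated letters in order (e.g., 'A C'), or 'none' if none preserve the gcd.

Old gcd = 3; gcd of others (without N[0]) = 3
New gcd for candidate v: gcd(3, v). Preserves old gcd iff gcd(3, v) = 3.
  Option A: v=37, gcd(3,37)=1 -> changes
  Option B: v=4, gcd(3,4)=1 -> changes
  Option C: v=50, gcd(3,50)=1 -> changes
  Option D: v=68, gcd(3,68)=1 -> changes
  Option E: v=39, gcd(3,39)=3 -> preserves

Answer: E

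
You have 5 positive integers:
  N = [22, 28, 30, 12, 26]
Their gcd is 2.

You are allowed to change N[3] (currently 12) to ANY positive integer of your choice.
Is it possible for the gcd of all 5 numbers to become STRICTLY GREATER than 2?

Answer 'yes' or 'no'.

Answer: no

Derivation:
Current gcd = 2
gcd of all OTHER numbers (without N[3]=12): gcd([22, 28, 30, 26]) = 2
The new gcd after any change is gcd(2, new_value).
This can be at most 2.
Since 2 = old gcd 2, the gcd can only stay the same or decrease.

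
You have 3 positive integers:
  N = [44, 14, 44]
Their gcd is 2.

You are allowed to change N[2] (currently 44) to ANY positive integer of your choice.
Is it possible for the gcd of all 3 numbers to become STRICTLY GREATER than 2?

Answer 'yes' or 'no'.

Answer: no

Derivation:
Current gcd = 2
gcd of all OTHER numbers (without N[2]=44): gcd([44, 14]) = 2
The new gcd after any change is gcd(2, new_value).
This can be at most 2.
Since 2 = old gcd 2, the gcd can only stay the same or decrease.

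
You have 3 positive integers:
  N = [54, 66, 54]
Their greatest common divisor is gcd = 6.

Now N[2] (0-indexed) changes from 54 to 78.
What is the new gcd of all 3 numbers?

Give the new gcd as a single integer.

Answer: 6

Derivation:
Numbers: [54, 66, 54], gcd = 6
Change: index 2, 54 -> 78
gcd of the OTHER numbers (without index 2): gcd([54, 66]) = 6
New gcd = gcd(g_others, new_val) = gcd(6, 78) = 6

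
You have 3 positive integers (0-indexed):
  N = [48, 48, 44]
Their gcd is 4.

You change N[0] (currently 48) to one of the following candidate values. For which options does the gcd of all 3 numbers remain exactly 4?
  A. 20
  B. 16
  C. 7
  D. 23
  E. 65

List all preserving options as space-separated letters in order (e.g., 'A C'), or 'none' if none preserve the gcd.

Old gcd = 4; gcd of others (without N[0]) = 4
New gcd for candidate v: gcd(4, v). Preserves old gcd iff gcd(4, v) = 4.
  Option A: v=20, gcd(4,20)=4 -> preserves
  Option B: v=16, gcd(4,16)=4 -> preserves
  Option C: v=7, gcd(4,7)=1 -> changes
  Option D: v=23, gcd(4,23)=1 -> changes
  Option E: v=65, gcd(4,65)=1 -> changes

Answer: A B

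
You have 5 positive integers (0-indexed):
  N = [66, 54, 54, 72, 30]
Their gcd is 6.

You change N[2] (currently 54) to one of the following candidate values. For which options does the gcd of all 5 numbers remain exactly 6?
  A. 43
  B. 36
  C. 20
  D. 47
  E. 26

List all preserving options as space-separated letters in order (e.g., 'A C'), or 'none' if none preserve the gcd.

Old gcd = 6; gcd of others (without N[2]) = 6
New gcd for candidate v: gcd(6, v). Preserves old gcd iff gcd(6, v) = 6.
  Option A: v=43, gcd(6,43)=1 -> changes
  Option B: v=36, gcd(6,36)=6 -> preserves
  Option C: v=20, gcd(6,20)=2 -> changes
  Option D: v=47, gcd(6,47)=1 -> changes
  Option E: v=26, gcd(6,26)=2 -> changes

Answer: B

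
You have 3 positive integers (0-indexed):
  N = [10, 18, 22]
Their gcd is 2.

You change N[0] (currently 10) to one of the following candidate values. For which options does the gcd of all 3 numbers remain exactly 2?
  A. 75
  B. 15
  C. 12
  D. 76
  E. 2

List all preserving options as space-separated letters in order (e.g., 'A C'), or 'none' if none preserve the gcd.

Old gcd = 2; gcd of others (without N[0]) = 2
New gcd for candidate v: gcd(2, v). Preserves old gcd iff gcd(2, v) = 2.
  Option A: v=75, gcd(2,75)=1 -> changes
  Option B: v=15, gcd(2,15)=1 -> changes
  Option C: v=12, gcd(2,12)=2 -> preserves
  Option D: v=76, gcd(2,76)=2 -> preserves
  Option E: v=2, gcd(2,2)=2 -> preserves

Answer: C D E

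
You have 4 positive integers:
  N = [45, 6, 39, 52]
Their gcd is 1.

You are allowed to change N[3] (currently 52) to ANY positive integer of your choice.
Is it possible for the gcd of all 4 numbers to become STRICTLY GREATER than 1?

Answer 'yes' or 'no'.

Current gcd = 1
gcd of all OTHER numbers (without N[3]=52): gcd([45, 6, 39]) = 3
The new gcd after any change is gcd(3, new_value).
This can be at most 3.
Since 3 > old gcd 1, the gcd CAN increase (e.g., set N[3] = 3).

Answer: yes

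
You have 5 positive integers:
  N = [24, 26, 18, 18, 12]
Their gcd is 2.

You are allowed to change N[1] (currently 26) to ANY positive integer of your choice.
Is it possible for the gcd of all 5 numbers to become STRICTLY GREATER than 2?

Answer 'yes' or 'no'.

Answer: yes

Derivation:
Current gcd = 2
gcd of all OTHER numbers (without N[1]=26): gcd([24, 18, 18, 12]) = 6
The new gcd after any change is gcd(6, new_value).
This can be at most 6.
Since 6 > old gcd 2, the gcd CAN increase (e.g., set N[1] = 6).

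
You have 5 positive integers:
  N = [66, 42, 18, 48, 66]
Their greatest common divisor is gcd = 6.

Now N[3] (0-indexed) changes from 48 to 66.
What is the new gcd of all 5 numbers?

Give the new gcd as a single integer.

Numbers: [66, 42, 18, 48, 66], gcd = 6
Change: index 3, 48 -> 66
gcd of the OTHER numbers (without index 3): gcd([66, 42, 18, 66]) = 6
New gcd = gcd(g_others, new_val) = gcd(6, 66) = 6

Answer: 6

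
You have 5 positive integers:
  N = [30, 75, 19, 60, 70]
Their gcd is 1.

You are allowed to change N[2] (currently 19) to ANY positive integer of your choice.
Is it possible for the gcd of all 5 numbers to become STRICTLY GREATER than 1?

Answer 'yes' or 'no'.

Current gcd = 1
gcd of all OTHER numbers (without N[2]=19): gcd([30, 75, 60, 70]) = 5
The new gcd after any change is gcd(5, new_value).
This can be at most 5.
Since 5 > old gcd 1, the gcd CAN increase (e.g., set N[2] = 5).

Answer: yes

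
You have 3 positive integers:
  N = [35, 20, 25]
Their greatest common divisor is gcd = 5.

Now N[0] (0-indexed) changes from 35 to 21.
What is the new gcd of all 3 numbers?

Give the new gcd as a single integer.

Answer: 1

Derivation:
Numbers: [35, 20, 25], gcd = 5
Change: index 0, 35 -> 21
gcd of the OTHER numbers (without index 0): gcd([20, 25]) = 5
New gcd = gcd(g_others, new_val) = gcd(5, 21) = 1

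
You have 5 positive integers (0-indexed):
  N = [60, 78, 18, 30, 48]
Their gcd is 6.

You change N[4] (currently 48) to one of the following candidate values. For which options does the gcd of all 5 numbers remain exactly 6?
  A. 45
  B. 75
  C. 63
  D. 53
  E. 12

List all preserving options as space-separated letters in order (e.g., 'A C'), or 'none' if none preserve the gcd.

Old gcd = 6; gcd of others (without N[4]) = 6
New gcd for candidate v: gcd(6, v). Preserves old gcd iff gcd(6, v) = 6.
  Option A: v=45, gcd(6,45)=3 -> changes
  Option B: v=75, gcd(6,75)=3 -> changes
  Option C: v=63, gcd(6,63)=3 -> changes
  Option D: v=53, gcd(6,53)=1 -> changes
  Option E: v=12, gcd(6,12)=6 -> preserves

Answer: E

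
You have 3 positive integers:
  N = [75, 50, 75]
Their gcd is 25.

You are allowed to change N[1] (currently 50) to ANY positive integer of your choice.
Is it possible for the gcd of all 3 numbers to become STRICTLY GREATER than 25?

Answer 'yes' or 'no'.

Current gcd = 25
gcd of all OTHER numbers (without N[1]=50): gcd([75, 75]) = 75
The new gcd after any change is gcd(75, new_value).
This can be at most 75.
Since 75 > old gcd 25, the gcd CAN increase (e.g., set N[1] = 75).

Answer: yes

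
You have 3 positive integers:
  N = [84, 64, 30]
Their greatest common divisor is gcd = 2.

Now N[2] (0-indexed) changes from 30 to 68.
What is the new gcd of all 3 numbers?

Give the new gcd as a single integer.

Numbers: [84, 64, 30], gcd = 2
Change: index 2, 30 -> 68
gcd of the OTHER numbers (without index 2): gcd([84, 64]) = 4
New gcd = gcd(g_others, new_val) = gcd(4, 68) = 4

Answer: 4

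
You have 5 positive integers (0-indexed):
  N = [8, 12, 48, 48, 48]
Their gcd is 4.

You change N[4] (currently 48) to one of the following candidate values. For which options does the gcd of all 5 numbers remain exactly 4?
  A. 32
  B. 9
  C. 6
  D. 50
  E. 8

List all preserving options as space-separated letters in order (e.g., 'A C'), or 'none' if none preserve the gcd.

Answer: A E

Derivation:
Old gcd = 4; gcd of others (without N[4]) = 4
New gcd for candidate v: gcd(4, v). Preserves old gcd iff gcd(4, v) = 4.
  Option A: v=32, gcd(4,32)=4 -> preserves
  Option B: v=9, gcd(4,9)=1 -> changes
  Option C: v=6, gcd(4,6)=2 -> changes
  Option D: v=50, gcd(4,50)=2 -> changes
  Option E: v=8, gcd(4,8)=4 -> preserves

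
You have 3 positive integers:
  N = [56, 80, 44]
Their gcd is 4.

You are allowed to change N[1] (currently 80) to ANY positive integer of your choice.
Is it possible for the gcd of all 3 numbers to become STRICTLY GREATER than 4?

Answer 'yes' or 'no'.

Answer: no

Derivation:
Current gcd = 4
gcd of all OTHER numbers (without N[1]=80): gcd([56, 44]) = 4
The new gcd after any change is gcd(4, new_value).
This can be at most 4.
Since 4 = old gcd 4, the gcd can only stay the same or decrease.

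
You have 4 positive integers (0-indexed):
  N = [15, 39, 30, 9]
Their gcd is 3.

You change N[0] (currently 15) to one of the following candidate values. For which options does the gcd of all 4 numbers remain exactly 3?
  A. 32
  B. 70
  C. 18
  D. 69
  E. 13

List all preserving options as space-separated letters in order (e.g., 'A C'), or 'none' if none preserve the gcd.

Old gcd = 3; gcd of others (without N[0]) = 3
New gcd for candidate v: gcd(3, v). Preserves old gcd iff gcd(3, v) = 3.
  Option A: v=32, gcd(3,32)=1 -> changes
  Option B: v=70, gcd(3,70)=1 -> changes
  Option C: v=18, gcd(3,18)=3 -> preserves
  Option D: v=69, gcd(3,69)=3 -> preserves
  Option E: v=13, gcd(3,13)=1 -> changes

Answer: C D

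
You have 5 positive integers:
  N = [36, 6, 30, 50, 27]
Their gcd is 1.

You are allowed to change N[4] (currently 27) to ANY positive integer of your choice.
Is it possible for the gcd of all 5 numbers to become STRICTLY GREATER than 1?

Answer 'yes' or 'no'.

Current gcd = 1
gcd of all OTHER numbers (without N[4]=27): gcd([36, 6, 30, 50]) = 2
The new gcd after any change is gcd(2, new_value).
This can be at most 2.
Since 2 > old gcd 1, the gcd CAN increase (e.g., set N[4] = 2).

Answer: yes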